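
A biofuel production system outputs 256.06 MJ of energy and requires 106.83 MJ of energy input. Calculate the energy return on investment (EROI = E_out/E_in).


EROI = E_out / E_in
= 256.06 / 106.83
= 2.3969

2.3969


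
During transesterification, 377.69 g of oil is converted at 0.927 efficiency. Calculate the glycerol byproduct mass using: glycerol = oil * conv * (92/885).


glycerol = oil * conv * (92/885)
= 377.69 * 0.927 * 92 / 885
= 36.3965 g

36.3965 g


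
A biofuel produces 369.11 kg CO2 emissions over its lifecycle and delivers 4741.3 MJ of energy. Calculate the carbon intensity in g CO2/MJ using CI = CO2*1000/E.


CI = CO2 * 1000 / E
= 369.11 * 1000 / 4741.3
= 77.8500 g CO2/MJ

77.8500 g CO2/MJ


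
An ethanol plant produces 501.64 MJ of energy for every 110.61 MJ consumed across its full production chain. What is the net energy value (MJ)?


NEV = E_out - E_in
= 501.64 - 110.61
= 391.0300 MJ

391.0300 MJ


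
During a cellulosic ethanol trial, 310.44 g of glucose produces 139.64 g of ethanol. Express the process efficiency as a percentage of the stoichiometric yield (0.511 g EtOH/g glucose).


Fermentation efficiency = (actual / (0.511 * glucose)) * 100
= (139.64 / (0.511 * 310.44)) * 100
= 88.0261%

88.0261%


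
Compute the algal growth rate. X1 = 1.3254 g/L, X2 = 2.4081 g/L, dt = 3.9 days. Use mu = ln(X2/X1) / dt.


mu = ln(X2/X1) / dt
= ln(2.4081/1.3254) / 3.9
= 0.1531 per day

0.1531 per day


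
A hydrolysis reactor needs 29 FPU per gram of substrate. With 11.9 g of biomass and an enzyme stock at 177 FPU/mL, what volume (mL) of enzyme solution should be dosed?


V = dosage * m_sub / activity
V = 29 * 11.9 / 177
V = 1.9497 mL

1.9497 mL


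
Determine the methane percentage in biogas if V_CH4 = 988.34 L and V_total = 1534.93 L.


CH4% = V_CH4 / V_total * 100
= 988.34 / 1534.93 * 100
= 64.3899%

64.3899%


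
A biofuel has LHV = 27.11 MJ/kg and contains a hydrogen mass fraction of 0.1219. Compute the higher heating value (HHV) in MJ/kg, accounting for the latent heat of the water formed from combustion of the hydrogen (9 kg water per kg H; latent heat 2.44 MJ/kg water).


HHV = LHV + H_frac * 9 * 2.44
= 27.11 + 0.1219 * 9 * 2.44
= 29.7869 MJ/kg

29.7869 MJ/kg


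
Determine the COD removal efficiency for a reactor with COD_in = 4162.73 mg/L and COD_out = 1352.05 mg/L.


eta = (COD_in - COD_out) / COD_in * 100
= (4162.73 - 1352.05) / 4162.73 * 100
= 67.5201%

67.5201%


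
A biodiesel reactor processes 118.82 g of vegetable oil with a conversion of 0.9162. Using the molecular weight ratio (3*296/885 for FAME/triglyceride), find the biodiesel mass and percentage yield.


m_FAME = oil * conv * (3 * 296 / 885) = oil * conv * (888/885)
= 118.82 * 0.9162 * 888 / 885
= 109.2319 g
Y = m_FAME / oil * 100 = conv * (888/885) * 100
= 0.9162 * 888 / 885 * 100
= 91.93%

109.2319 g FAME; Y = 91.93%


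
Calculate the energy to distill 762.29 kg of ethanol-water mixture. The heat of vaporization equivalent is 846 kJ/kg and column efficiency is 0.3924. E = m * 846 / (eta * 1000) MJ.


E = m * 846 / (eta * 1000)
= 762.29 * 846 / (0.3924 * 1000)
= 1643.4693 MJ

1643.4693 MJ


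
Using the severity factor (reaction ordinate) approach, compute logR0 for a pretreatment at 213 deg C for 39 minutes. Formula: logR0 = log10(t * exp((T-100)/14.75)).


logR0 = log10(t * exp((T - 100) / 14.75))
= log10(39 * exp((213 - 100) / 14.75))
= 4.9182

4.9182


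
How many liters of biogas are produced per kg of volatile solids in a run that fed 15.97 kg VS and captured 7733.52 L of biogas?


Y = V / VS
= 7733.52 / 15.97
= 484.2530 L/kg VS

484.2530 L/kg VS


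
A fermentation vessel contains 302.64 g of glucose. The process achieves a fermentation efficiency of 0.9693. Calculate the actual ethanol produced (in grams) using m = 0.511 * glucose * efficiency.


Actual ethanol: m = 0.511 * 302.64 * 0.9693
m = 149.9013 g

149.9013 g


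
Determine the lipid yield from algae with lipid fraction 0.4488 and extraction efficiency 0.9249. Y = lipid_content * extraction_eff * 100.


Y = lipid_content * extraction_eff * 100
= 0.4488 * 0.9249 * 100
= 41.5095%

41.5095%


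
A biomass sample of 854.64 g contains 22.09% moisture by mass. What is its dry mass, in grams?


Wd = Ww * (1 - MC/100)
= 854.64 * (1 - 22.09/100)
= 665.8500 g

665.8500 g


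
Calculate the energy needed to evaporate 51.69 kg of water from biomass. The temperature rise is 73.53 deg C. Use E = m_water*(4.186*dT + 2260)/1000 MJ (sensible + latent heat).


E = m_water * (4.186 * dT + 2260) / 1000
= 51.69 * (4.186 * 73.53 + 2260) / 1000
= 132.7294 MJ

132.7294 MJ


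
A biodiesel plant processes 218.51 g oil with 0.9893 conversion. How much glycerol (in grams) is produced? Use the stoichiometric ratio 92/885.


glycerol = oil * conv * (92/885)
= 218.51 * 0.9893 * 92 / 885
= 22.4721 g

22.4721 g


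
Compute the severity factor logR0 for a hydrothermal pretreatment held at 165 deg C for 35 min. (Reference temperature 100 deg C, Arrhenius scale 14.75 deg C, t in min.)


logR0 = log10(t * exp((T - 100) / 14.75))
= log10(35 * exp((165 - 100) / 14.75))
= 3.4579

3.4579


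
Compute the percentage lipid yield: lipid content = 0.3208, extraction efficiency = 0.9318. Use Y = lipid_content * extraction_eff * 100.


Y = lipid_content * extraction_eff * 100
= 0.3208 * 0.9318 * 100
= 29.8921%

29.8921%


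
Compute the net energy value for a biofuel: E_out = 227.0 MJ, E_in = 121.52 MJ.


NEV = E_out - E_in
= 227.0 - 121.52
= 105.4800 MJ

105.4800 MJ


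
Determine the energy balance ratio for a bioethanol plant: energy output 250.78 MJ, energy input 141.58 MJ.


EROI = E_out / E_in
= 250.78 / 141.58
= 1.7713

1.7713


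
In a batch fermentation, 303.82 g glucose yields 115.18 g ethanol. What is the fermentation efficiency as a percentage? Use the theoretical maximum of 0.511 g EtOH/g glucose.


Fermentation efficiency = (actual / (0.511 * glucose)) * 100
= (115.18 / (0.511 * 303.82)) * 100
= 74.1891%

74.1891%


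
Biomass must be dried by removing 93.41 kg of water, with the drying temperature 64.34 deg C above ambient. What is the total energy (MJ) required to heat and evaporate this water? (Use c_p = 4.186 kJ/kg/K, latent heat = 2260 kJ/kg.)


E = m_water * (4.186 * dT + 2260) / 1000
= 93.41 * (4.186 * 64.34 + 2260) / 1000
= 236.2645 MJ

236.2645 MJ


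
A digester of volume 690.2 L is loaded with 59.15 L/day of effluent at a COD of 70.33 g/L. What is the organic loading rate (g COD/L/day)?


OLR = Q * S / V
= 59.15 * 70.33 / 690.2
= 6.0273 g/L/day

6.0273 g/L/day


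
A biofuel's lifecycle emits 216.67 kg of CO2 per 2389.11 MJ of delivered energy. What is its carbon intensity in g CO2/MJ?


CI = CO2 * 1000 / E
= 216.67 * 1000 / 2389.11
= 90.6907 g CO2/MJ

90.6907 g CO2/MJ


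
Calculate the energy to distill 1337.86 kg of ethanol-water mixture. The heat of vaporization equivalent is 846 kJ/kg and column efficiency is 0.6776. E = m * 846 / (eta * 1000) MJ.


E = m * 846 / (eta * 1000)
= 1337.86 * 846 / (0.6776 * 1000)
= 1670.3506 MJ

1670.3506 MJ


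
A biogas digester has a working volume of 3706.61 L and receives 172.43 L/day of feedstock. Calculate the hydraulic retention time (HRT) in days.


HRT = V / Q
= 3706.61 / 172.43
= 21.4963 days

21.4963 days


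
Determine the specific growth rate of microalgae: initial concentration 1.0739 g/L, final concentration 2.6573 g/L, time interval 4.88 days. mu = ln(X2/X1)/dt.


mu = ln(X2/X1) / dt
= ln(2.6573/1.0739) / 4.88
= 0.1857 per day

0.1857 per day


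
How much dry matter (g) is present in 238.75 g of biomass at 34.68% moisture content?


Wd = Ww * (1 - MC/100)
= 238.75 * (1 - 34.68/100)
= 155.9515 g

155.9515 g


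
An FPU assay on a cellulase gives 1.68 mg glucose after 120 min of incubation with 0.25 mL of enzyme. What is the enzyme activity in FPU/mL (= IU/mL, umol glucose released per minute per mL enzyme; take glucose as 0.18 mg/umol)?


Activity = glucose_mg / (0.18 mg/umol * V_mL * t_min)
= 1.68 / (0.18 * 0.25 * 120)
= 0.3111 FPU/mL

0.3111 FPU/mL


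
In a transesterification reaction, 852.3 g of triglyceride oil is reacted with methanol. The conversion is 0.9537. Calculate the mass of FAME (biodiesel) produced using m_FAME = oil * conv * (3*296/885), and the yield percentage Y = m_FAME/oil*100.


m_FAME = oil * conv * (3 * 296 / 885) = oil * conv * (888/885)
= 852.3 * 0.9537 * 888 / 885
= 815.5939 g
Y = m_FAME / oil * 100 = conv * (888/885) * 100
= 0.9537 * 888 / 885 * 100
= 95.69%

815.5939 g FAME; Y = 95.69%


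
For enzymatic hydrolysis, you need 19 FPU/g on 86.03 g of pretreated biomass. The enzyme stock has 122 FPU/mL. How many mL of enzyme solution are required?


V = dosage * m_sub / activity
V = 19 * 86.03 / 122
V = 13.3981 mL

13.3981 mL


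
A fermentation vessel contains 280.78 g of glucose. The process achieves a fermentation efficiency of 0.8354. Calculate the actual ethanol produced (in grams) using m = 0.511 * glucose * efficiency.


Actual ethanol: m = 0.511 * 280.78 * 0.8354
m = 119.8620 g

119.8620 g


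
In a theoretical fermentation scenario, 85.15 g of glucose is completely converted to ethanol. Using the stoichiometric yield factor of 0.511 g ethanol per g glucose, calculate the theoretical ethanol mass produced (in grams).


Theoretical ethanol yield: m_EtOH = 0.511 * m_glucose
m_EtOH = 0.511 * 85.15 = 43.5117 g

43.5117 g


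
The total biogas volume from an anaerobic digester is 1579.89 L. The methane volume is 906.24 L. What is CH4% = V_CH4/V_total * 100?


CH4% = V_CH4 / V_total * 100
= 906.24 / 1579.89 * 100
= 57.3610%

57.3610%


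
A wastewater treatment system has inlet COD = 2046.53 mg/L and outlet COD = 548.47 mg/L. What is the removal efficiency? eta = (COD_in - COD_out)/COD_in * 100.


eta = (COD_in - COD_out) / COD_in * 100
= (2046.53 - 548.47) / 2046.53 * 100
= 73.2000%

73.2000%


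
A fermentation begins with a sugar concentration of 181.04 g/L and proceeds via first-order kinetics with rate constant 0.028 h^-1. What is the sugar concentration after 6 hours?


S = S0 * exp(-k * t)
S = 181.04 * exp(-0.028 * 6)
S = 153.0429 g/L

153.0429 g/L


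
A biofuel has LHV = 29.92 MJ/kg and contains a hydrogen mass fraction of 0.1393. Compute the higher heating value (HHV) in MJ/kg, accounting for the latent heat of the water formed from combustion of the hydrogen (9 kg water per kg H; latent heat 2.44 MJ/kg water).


HHV = LHV + H_frac * 9 * 2.44
= 29.92 + 0.1393 * 9 * 2.44
= 32.9790 MJ/kg

32.9790 MJ/kg


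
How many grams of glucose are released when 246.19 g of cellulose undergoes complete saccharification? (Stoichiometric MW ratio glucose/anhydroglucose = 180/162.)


glucose = cellulose * 180/162
= 246.19 * 180/162
= 273.5444 g

273.5444 g


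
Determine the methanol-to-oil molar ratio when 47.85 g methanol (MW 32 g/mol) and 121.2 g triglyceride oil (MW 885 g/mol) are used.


Molar ratio = n_MeOH / n_oil = (MeOH/32) / (oil/885) = (MeOH * 885) / (32 * oil)
= (47.85 * 885) / (32 * 121.2)
= 10.9187

10.9187


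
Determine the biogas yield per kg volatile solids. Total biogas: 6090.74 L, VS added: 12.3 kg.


Y = V / VS
= 6090.74 / 12.3
= 495.1821 L/kg VS

495.1821 L/kg VS


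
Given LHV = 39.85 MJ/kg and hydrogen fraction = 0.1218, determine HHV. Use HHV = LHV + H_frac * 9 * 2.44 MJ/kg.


HHV = LHV + H_frac * 9 * 2.44
= 39.85 + 0.1218 * 9 * 2.44
= 42.5247 MJ/kg

42.5247 MJ/kg


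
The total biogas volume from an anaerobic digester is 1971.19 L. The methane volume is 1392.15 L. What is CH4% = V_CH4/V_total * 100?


CH4% = V_CH4 / V_total * 100
= 1392.15 / 1971.19 * 100
= 70.6249%

70.6249%


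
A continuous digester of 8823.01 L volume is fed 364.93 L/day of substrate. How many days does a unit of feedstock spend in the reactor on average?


HRT = V / Q
= 8823.01 / 364.93
= 24.1773 days

24.1773 days


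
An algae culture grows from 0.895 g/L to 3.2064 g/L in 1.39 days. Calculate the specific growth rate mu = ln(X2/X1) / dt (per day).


mu = ln(X2/X1) / dt
= ln(3.2064/0.895) / 1.39
= 0.9180 per day

0.9180 per day


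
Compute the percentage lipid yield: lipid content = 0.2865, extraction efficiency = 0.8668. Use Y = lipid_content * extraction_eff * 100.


Y = lipid_content * extraction_eff * 100
= 0.2865 * 0.8668 * 100
= 24.8338%

24.8338%


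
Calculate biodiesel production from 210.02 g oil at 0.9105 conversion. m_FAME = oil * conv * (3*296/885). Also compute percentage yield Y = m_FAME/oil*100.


m_FAME = oil * conv * (3 * 296 / 885) = oil * conv * (888/885)
= 210.02 * 0.9105 * 888 / 885
= 191.8714 g
Y = m_FAME / oil * 100 = conv * (888/885) * 100
= 0.9105 * 888 / 885 * 100
= 91.36%

191.8714 g FAME; Y = 91.36%


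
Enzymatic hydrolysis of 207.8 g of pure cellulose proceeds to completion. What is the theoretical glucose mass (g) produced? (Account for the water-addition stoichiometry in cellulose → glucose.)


glucose = cellulose * 180/162
= 207.8 * 180/162
= 230.8889 g

230.8889 g


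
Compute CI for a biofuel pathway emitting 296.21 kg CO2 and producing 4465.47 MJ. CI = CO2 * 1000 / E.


CI = CO2 * 1000 / E
= 296.21 * 1000 / 4465.47
= 66.3334 g CO2/MJ

66.3334 g CO2/MJ


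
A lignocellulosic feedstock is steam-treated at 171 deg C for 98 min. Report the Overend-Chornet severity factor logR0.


logR0 = log10(t * exp((T - 100) / 14.75))
= log10(98 * exp((171 - 100) / 14.75))
= 4.0817

4.0817


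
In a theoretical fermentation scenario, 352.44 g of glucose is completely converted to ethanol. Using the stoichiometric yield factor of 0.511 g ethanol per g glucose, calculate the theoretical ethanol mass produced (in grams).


Theoretical ethanol yield: m_EtOH = 0.511 * m_glucose
m_EtOH = 0.511 * 352.44 = 180.0968 g

180.0968 g


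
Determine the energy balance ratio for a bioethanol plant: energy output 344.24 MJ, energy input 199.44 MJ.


EROI = E_out / E_in
= 344.24 / 199.44
= 1.7260

1.7260


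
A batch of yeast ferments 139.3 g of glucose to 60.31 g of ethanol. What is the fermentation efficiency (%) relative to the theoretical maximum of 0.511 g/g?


Fermentation efficiency = (actual / (0.511 * glucose)) * 100
= (60.31 / (0.511 * 139.3)) * 100
= 84.7261%

84.7261%


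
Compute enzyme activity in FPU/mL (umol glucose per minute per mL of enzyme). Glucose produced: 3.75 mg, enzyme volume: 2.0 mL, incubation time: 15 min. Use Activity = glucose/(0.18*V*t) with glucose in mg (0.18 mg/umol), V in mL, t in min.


Activity = glucose_mg / (0.18 mg/umol * V_mL * t_min)
= 3.75 / (0.18 * 2.0 * 15)
= 0.6944 FPU/mL

0.6944 FPU/mL


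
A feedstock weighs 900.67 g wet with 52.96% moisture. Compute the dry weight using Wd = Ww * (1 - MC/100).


Wd = Ww * (1 - MC/100)
= 900.67 * (1 - 52.96/100)
= 423.6752 g

423.6752 g


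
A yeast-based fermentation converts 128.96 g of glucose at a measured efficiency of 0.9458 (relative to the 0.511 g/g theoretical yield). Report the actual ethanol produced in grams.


Actual ethanol: m = 0.511 * 128.96 * 0.9458
m = 62.3269 g

62.3269 g


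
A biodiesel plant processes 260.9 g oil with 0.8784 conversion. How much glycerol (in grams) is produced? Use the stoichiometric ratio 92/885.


glycerol = oil * conv * (92/885)
= 260.9 * 0.8784 * 92 / 885
= 23.8238 g

23.8238 g


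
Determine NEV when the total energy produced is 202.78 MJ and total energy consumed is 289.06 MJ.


NEV = E_out - E_in
= 202.78 - 289.06
= -86.2800 MJ

-86.2800 MJ


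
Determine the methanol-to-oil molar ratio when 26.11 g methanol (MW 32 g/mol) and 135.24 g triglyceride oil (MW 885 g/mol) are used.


Molar ratio = n_MeOH / n_oil = (MeOH/32) / (oil/885) = (MeOH * 885) / (32 * oil)
= (26.11 * 885) / (32 * 135.24)
= 5.3394

5.3394


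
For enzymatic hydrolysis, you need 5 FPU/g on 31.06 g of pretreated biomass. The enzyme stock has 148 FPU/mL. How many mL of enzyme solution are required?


V = dosage * m_sub / activity
V = 5 * 31.06 / 148
V = 1.0493 mL

1.0493 mL


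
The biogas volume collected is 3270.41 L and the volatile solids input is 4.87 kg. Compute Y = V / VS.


Y = V / VS
= 3270.41 / 4.87
= 671.5421 L/kg VS

671.5421 L/kg VS


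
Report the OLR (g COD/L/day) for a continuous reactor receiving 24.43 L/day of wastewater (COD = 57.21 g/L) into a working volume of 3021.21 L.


OLR = Q * S / V
= 24.43 * 57.21 / 3021.21
= 0.4626 g/L/day

0.4626 g/L/day


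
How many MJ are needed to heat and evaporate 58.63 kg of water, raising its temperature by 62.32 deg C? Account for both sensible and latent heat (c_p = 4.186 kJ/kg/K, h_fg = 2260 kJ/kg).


E = m_water * (4.186 * dT + 2260) / 1000
= 58.63 * (4.186 * 62.32 + 2260) / 1000
= 147.7987 MJ

147.7987 MJ


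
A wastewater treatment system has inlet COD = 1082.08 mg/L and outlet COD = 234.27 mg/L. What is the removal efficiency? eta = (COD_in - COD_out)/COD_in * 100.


eta = (COD_in - COD_out) / COD_in * 100
= (1082.08 - 234.27) / 1082.08 * 100
= 78.3500%

78.3500%


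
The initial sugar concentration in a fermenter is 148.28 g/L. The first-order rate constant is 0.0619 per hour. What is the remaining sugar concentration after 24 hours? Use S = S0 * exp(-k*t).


S = S0 * exp(-k * t)
S = 148.28 * exp(-0.0619 * 24)
S = 33.5656 g/L

33.5656 g/L


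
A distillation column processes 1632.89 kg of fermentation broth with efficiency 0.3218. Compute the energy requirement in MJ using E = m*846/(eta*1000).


E = m * 846 / (eta * 1000)
= 1632.89 * 846 / (0.3218 * 1000)
= 4292.8059 MJ

4292.8059 MJ


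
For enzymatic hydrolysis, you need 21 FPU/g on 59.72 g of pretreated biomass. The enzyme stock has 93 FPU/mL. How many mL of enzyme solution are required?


V = dosage * m_sub / activity
V = 21 * 59.72 / 93
V = 13.4852 mL

13.4852 mL


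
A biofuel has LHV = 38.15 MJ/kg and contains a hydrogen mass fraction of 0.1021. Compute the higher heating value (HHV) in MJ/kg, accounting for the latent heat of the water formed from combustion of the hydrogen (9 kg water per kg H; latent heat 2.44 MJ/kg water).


HHV = LHV + H_frac * 9 * 2.44
= 38.15 + 0.1021 * 9 * 2.44
= 40.3921 MJ/kg

40.3921 MJ/kg


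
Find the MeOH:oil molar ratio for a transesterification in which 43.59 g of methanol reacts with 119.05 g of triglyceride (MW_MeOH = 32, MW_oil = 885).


Molar ratio = n_MeOH / n_oil = (MeOH/32) / (oil/885) = (MeOH * 885) / (32 * oil)
= (43.59 * 885) / (32 * 119.05)
= 10.1263

10.1263


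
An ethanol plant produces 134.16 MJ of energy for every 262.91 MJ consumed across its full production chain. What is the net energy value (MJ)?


NEV = E_out - E_in
= 134.16 - 262.91
= -128.7500 MJ

-128.7500 MJ


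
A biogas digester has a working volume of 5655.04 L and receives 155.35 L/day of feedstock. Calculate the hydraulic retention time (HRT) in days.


HRT = V / Q
= 5655.04 / 155.35
= 36.4019 days

36.4019 days


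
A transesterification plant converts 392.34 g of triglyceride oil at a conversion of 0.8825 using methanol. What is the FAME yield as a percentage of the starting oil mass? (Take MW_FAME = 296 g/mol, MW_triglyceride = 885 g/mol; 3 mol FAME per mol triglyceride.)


m_FAME = oil * conv * (3 * 296 / 885) = oil * conv * (888/885)
= 392.34 * 0.8825 * 888 / 885
= 347.4137 g
Y = m_FAME / oil * 100 = conv * (888/885) * 100
= 0.8825 * 888 / 885 * 100
= 88.55%

88.55%


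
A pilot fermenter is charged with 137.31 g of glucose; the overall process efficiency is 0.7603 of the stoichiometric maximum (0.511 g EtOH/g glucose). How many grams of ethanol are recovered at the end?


Actual ethanol: m = 0.511 * 137.31 * 0.7603
m = 53.3468 g

53.3468 g


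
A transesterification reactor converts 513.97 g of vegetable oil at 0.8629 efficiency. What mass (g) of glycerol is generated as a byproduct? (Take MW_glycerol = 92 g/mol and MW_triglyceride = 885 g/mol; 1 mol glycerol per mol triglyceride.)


glycerol = oil * conv * (92/885)
= 513.97 * 0.8629 * 92 / 885
= 46.1044 g

46.1044 g


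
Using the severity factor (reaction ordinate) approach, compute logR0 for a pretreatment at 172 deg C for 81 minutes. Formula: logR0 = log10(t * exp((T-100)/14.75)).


logR0 = log10(t * exp((T - 100) / 14.75))
= log10(81 * exp((172 - 100) / 14.75))
= 4.0284

4.0284


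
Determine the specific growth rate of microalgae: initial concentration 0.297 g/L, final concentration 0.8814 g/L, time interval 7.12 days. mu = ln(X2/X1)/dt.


mu = ln(X2/X1) / dt
= ln(0.8814/0.297) / 7.12
= 0.1528 per day

0.1528 per day


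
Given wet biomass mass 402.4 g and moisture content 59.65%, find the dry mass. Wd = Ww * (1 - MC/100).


Wd = Ww * (1 - MC/100)
= 402.4 * (1 - 59.65/100)
= 162.3684 g

162.3684 g


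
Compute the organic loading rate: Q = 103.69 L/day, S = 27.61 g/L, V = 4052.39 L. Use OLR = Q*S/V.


OLR = Q * S / V
= 103.69 * 27.61 / 4052.39
= 0.7065 g/L/day

0.7065 g/L/day


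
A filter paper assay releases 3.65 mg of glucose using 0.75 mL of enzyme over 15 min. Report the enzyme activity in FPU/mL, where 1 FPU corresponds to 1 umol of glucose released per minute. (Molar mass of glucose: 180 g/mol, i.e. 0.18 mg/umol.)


Activity = glucose_mg / (0.18 mg/umol * V_mL * t_min)
= 3.65 / (0.18 * 0.75 * 15)
= 1.8025 FPU/mL

1.8025 FPU/mL


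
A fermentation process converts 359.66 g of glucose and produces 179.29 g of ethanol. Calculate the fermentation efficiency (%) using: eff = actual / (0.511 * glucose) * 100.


Fermentation efficiency = (actual / (0.511 * glucose)) * 100
= (179.29 / (0.511 * 359.66)) * 100
= 97.5535%

97.5535%


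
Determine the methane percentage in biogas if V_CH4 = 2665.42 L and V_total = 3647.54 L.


CH4% = V_CH4 / V_total * 100
= 2665.42 / 3647.54 * 100
= 73.0745%

73.0745%


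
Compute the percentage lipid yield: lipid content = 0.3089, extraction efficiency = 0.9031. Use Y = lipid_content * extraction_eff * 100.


Y = lipid_content * extraction_eff * 100
= 0.3089 * 0.9031 * 100
= 27.8968%

27.8968%


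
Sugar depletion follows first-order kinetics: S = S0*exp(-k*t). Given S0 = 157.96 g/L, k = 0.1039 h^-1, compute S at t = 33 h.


S = S0 * exp(-k * t)
S = 157.96 * exp(-0.1039 * 33)
S = 5.1225 g/L

5.1225 g/L


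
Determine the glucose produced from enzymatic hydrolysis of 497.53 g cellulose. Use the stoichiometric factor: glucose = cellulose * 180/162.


glucose = cellulose * 180/162
= 497.53 * 180/162
= 552.8111 g

552.8111 g


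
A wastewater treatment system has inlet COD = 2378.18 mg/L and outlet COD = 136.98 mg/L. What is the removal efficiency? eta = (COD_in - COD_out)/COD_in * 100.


eta = (COD_in - COD_out) / COD_in * 100
= (2378.18 - 136.98) / 2378.18 * 100
= 94.2401%

94.2401%


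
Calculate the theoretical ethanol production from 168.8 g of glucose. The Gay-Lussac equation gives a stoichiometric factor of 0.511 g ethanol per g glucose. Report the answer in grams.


Theoretical ethanol yield: m_EtOH = 0.511 * m_glucose
m_EtOH = 0.511 * 168.8 = 86.2568 g

86.2568 g


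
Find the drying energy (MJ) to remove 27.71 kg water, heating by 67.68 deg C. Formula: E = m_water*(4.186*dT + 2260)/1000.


E = m_water * (4.186 * dT + 2260) / 1000
= 27.71 * (4.186 * 67.68 + 2260) / 1000
= 70.4751 MJ

70.4751 MJ


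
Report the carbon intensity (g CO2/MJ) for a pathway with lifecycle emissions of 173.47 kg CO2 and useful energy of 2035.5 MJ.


CI = CO2 * 1000 / E
= 173.47 * 1000 / 2035.5
= 85.2223 g CO2/MJ

85.2223 g CO2/MJ


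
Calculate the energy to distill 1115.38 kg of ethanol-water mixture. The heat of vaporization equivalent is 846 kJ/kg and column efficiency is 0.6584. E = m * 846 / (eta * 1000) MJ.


E = m * 846 / (eta * 1000)
= 1115.38 * 846 / (0.6584 * 1000)
= 1433.1888 MJ

1433.1888 MJ


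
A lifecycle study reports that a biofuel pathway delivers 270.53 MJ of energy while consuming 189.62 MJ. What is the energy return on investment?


EROI = E_out / E_in
= 270.53 / 189.62
= 1.4267

1.4267


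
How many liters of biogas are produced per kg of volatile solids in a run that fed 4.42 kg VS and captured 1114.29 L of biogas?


Y = V / VS
= 1114.29 / 4.42
= 252.1018 L/kg VS

252.1018 L/kg VS


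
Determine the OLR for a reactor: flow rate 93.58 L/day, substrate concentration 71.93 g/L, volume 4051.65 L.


OLR = Q * S / V
= 93.58 * 71.93 / 4051.65
= 1.6614 g/L/day

1.6614 g/L/day


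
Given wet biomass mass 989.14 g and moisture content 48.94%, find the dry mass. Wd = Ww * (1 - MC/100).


Wd = Ww * (1 - MC/100)
= 989.14 * (1 - 48.94/100)
= 505.0549 g

505.0549 g


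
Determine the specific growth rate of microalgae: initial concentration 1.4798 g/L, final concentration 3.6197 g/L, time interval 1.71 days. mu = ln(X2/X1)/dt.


mu = ln(X2/X1) / dt
= ln(3.6197/1.4798) / 1.71
= 0.5231 per day

0.5231 per day


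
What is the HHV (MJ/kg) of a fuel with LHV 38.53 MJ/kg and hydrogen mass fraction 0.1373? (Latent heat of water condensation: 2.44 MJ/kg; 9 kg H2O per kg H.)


HHV = LHV + H_frac * 9 * 2.44
= 38.53 + 0.1373 * 9 * 2.44
= 41.5451 MJ/kg

41.5451 MJ/kg


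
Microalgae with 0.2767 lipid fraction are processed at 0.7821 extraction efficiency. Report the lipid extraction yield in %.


Y = lipid_content * extraction_eff * 100
= 0.2767 * 0.7821 * 100
= 21.6407%

21.6407%


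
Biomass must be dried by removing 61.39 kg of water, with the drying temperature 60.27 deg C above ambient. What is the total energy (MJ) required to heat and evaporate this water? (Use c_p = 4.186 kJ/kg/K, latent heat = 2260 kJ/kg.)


E = m_water * (4.186 * dT + 2260) / 1000
= 61.39 * (4.186 * 60.27 + 2260) / 1000
= 154.2295 MJ

154.2295 MJ


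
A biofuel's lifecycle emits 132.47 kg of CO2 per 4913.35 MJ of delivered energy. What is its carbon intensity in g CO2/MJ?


CI = CO2 * 1000 / E
= 132.47 * 1000 / 4913.35
= 26.9612 g CO2/MJ

26.9612 g CO2/MJ


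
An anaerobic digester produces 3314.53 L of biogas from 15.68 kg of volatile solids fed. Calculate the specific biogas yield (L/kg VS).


Y = V / VS
= 3314.53 / 15.68
= 211.3858 L/kg VS

211.3858 L/kg VS


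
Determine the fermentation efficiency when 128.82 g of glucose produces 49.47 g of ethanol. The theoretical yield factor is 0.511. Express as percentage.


Fermentation efficiency = (actual / (0.511 * glucose)) * 100
= (49.47 / (0.511 * 128.82)) * 100
= 75.1515%

75.1515%


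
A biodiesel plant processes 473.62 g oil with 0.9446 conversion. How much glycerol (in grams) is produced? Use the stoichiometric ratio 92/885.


glycerol = oil * conv * (92/885)
= 473.62 * 0.9446 * 92 / 885
= 46.5075 g

46.5075 g


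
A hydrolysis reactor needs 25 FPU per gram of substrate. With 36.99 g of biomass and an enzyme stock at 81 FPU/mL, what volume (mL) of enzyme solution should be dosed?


V = dosage * m_sub / activity
V = 25 * 36.99 / 81
V = 11.4167 mL

11.4167 mL


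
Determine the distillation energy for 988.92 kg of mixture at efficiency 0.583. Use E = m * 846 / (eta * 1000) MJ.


E = m * 846 / (eta * 1000)
= 988.92 * 846 / (0.583 * 1000)
= 1435.0366 MJ

1435.0366 MJ


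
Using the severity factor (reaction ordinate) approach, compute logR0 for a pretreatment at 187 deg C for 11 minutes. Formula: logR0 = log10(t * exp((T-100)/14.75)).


logR0 = log10(t * exp((T - 100) / 14.75))
= log10(11 * exp((187 - 100) / 14.75))
= 3.6030

3.6030


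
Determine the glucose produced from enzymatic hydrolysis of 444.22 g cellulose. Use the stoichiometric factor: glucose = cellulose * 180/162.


glucose = cellulose * 180/162
= 444.22 * 180/162
= 493.5778 g

493.5778 g


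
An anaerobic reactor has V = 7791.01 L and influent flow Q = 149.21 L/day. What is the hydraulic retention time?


HRT = V / Q
= 7791.01 / 149.21
= 52.2151 days

52.2151 days


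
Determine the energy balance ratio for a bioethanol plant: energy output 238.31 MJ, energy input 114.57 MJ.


EROI = E_out / E_in
= 238.31 / 114.57
= 2.0800

2.0800


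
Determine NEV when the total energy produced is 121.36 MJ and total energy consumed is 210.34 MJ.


NEV = E_out - E_in
= 121.36 - 210.34
= -88.9800 MJ

-88.9800 MJ


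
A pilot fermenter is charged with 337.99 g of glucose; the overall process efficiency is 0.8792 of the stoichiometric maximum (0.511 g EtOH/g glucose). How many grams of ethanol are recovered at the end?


Actual ethanol: m = 0.511 * 337.99 * 0.8792
m = 151.8492 g

151.8492 g


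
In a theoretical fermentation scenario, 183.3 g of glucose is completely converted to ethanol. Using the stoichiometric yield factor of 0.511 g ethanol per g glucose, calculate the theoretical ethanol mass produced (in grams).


Theoretical ethanol yield: m_EtOH = 0.511 * m_glucose
m_EtOH = 0.511 * 183.3 = 93.6663 g

93.6663 g


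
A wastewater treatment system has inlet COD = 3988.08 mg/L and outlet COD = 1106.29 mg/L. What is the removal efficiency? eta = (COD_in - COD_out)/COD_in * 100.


eta = (COD_in - COD_out) / COD_in * 100
= (3988.08 - 1106.29) / 3988.08 * 100
= 72.2601%

72.2601%


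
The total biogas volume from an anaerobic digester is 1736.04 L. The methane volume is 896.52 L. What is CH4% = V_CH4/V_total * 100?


CH4% = V_CH4 / V_total * 100
= 896.52 / 1736.04 * 100
= 51.6417%

51.6417%


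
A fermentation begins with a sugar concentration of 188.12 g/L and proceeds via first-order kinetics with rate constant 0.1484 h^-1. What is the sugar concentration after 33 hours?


S = S0 * exp(-k * t)
S = 188.12 * exp(-0.1484 * 33)
S = 1.4048 g/L

1.4048 g/L


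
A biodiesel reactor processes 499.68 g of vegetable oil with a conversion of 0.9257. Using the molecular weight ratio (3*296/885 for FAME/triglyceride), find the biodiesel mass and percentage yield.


m_FAME = oil * conv * (3 * 296 / 885) = oil * conv * (888/885)
= 499.68 * 0.9257 * 888 / 885
= 464.1218 g
Y = m_FAME / oil * 100 = conv * (888/885) * 100
= 0.9257 * 888 / 885 * 100
= 92.88%

464.1218 g FAME; Y = 92.88%


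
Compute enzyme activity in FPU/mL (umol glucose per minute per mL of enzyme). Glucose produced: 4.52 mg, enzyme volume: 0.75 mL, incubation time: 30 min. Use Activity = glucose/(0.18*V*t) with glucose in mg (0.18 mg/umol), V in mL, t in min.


Activity = glucose_mg / (0.18 mg/umol * V_mL * t_min)
= 4.52 / (0.18 * 0.75 * 30)
= 1.1160 FPU/mL

1.1160 FPU/mL


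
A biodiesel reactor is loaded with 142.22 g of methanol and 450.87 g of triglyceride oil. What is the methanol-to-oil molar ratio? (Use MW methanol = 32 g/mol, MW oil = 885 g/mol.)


Molar ratio = n_MeOH / n_oil = (MeOH/32) / (oil/885) = (MeOH * 885) / (32 * oil)
= (142.22 * 885) / (32 * 450.87)
= 8.7237

8.7237


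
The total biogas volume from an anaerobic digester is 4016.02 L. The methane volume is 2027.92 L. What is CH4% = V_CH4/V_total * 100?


CH4% = V_CH4 / V_total * 100
= 2027.92 / 4016.02 * 100
= 50.4958%

50.4958%


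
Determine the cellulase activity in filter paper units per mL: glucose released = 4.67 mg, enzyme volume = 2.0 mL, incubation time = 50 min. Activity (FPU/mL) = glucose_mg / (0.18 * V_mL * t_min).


Activity = glucose_mg / (0.18 mg/umol * V_mL * t_min)
= 4.67 / (0.18 * 2.0 * 50)
= 0.2594 FPU/mL

0.2594 FPU/mL


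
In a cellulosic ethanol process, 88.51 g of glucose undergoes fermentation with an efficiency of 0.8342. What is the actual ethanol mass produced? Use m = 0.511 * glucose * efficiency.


Actual ethanol: m = 0.511 * 88.51 * 0.8342
m = 37.7297 g

37.7297 g


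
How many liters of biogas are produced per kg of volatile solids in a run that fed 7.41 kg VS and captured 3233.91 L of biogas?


Y = V / VS
= 3233.91 / 7.41
= 436.4251 L/kg VS

436.4251 L/kg VS


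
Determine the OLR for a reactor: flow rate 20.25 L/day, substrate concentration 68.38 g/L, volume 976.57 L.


OLR = Q * S / V
= 20.25 * 68.38 / 976.57
= 1.4179 g/L/day

1.4179 g/L/day


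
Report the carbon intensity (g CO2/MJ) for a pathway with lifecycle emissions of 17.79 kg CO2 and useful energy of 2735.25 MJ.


CI = CO2 * 1000 / E
= 17.79 * 1000 / 2735.25
= 6.5040 g CO2/MJ

6.5040 g CO2/MJ


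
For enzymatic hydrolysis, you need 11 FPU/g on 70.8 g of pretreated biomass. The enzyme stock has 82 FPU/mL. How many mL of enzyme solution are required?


V = dosage * m_sub / activity
V = 11 * 70.8 / 82
V = 9.4976 mL

9.4976 mL


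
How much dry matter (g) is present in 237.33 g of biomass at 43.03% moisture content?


Wd = Ww * (1 - MC/100)
= 237.33 * (1 - 43.03/100)
= 135.2069 g

135.2069 g


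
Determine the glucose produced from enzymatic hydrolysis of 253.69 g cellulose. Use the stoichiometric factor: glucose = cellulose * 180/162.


glucose = cellulose * 180/162
= 253.69 * 180/162
= 281.8778 g

281.8778 g


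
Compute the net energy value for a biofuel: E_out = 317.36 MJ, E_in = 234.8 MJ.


NEV = E_out - E_in
= 317.36 - 234.8
= 82.5600 MJ

82.5600 MJ


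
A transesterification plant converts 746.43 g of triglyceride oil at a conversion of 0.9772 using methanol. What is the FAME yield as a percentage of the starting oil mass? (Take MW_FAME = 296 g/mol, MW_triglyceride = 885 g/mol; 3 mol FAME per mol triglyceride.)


m_FAME = oil * conv * (3 * 296 / 885) = oil * conv * (888/885)
= 746.43 * 0.9772 * 888 / 885
= 731.8840 g
Y = m_FAME / oil * 100 = conv * (888/885) * 100
= 0.9772 * 888 / 885 * 100
= 98.05%

98.05%


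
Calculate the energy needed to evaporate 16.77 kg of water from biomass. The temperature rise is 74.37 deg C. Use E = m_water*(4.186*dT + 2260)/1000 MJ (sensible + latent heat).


E = m_water * (4.186 * dT + 2260) / 1000
= 16.77 * (4.186 * 74.37 + 2260) / 1000
= 43.1209 MJ

43.1209 MJ


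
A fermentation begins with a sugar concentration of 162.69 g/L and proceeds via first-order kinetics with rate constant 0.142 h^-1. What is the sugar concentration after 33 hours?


S = S0 * exp(-k * t)
S = 162.69 * exp(-0.142 * 33)
S = 1.5006 g/L

1.5006 g/L


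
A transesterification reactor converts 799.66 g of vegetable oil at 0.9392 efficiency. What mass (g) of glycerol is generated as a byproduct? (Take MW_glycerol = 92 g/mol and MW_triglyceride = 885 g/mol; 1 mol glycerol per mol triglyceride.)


glycerol = oil * conv * (92/885)
= 799.66 * 0.9392 * 92 / 885
= 78.0743 g

78.0743 g


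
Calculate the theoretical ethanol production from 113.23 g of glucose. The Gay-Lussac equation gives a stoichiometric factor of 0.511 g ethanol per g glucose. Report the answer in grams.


Theoretical ethanol yield: m_EtOH = 0.511 * m_glucose
m_EtOH = 0.511 * 113.23 = 57.8605 g

57.8605 g


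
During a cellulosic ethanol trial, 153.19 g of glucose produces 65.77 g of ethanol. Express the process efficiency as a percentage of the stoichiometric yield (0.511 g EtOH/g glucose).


Fermentation efficiency = (actual / (0.511 * glucose)) * 100
= (65.77 / (0.511 * 153.19)) * 100
= 84.0188%

84.0188%


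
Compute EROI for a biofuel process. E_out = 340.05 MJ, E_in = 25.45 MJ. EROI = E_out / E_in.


EROI = E_out / E_in
= 340.05 / 25.45
= 13.3615

13.3615


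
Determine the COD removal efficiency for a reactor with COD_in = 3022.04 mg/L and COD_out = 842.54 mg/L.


eta = (COD_in - COD_out) / COD_in * 100
= (3022.04 - 842.54) / 3022.04 * 100
= 72.1202%

72.1202%


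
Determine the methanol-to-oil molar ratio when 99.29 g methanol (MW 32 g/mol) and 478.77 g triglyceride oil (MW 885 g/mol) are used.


Molar ratio = n_MeOH / n_oil = (MeOH/32) / (oil/885) = (MeOH * 885) / (32 * oil)
= (99.29 * 885) / (32 * 478.77)
= 5.7355

5.7355


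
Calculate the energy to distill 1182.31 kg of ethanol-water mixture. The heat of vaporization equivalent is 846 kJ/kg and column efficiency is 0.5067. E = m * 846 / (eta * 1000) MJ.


E = m * 846 / (eta * 1000)
= 1182.31 * 846 / (0.5067 * 1000)
= 1974.0167 MJ

1974.0167 MJ


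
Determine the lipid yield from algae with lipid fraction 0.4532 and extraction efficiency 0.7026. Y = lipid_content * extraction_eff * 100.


Y = lipid_content * extraction_eff * 100
= 0.4532 * 0.7026 * 100
= 31.8418%

31.8418%


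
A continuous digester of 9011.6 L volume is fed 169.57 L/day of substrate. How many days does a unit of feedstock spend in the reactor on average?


HRT = V / Q
= 9011.6 / 169.57
= 53.1438 days

53.1438 days


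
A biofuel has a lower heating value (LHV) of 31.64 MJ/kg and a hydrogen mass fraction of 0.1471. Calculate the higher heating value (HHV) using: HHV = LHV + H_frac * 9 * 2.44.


HHV = LHV + H_frac * 9 * 2.44
= 31.64 + 0.1471 * 9 * 2.44
= 34.8703 MJ/kg

34.8703 MJ/kg


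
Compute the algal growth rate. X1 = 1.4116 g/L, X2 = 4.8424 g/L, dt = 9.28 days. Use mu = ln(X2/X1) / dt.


mu = ln(X2/X1) / dt
= ln(4.8424/1.4116) / 9.28
= 0.1328 per day

0.1328 per day


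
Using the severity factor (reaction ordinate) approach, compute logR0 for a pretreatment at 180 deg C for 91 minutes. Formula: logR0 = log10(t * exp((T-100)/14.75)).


logR0 = log10(t * exp((T - 100) / 14.75))
= log10(91 * exp((180 - 100) / 14.75))
= 4.3145

4.3145


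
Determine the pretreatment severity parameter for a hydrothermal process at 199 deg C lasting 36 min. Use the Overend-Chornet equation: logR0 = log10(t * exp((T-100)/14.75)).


logR0 = log10(t * exp((T - 100) / 14.75))
= log10(36 * exp((199 - 100) / 14.75))
= 4.4712

4.4712


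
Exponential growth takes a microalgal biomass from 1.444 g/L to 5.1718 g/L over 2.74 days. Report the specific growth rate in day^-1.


mu = ln(X2/X1) / dt
= ln(5.1718/1.444) / 2.74
= 0.4656 per day

0.4656 per day


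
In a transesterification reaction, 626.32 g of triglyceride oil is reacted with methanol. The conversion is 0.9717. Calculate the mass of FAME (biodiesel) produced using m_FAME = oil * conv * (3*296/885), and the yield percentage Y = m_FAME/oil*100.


m_FAME = oil * conv * (3 * 296 / 885) = oil * conv * (888/885)
= 626.32 * 0.9717 * 888 / 885
= 610.6582 g
Y = m_FAME / oil * 100 = conv * (888/885) * 100
= 0.9717 * 888 / 885 * 100
= 97.50%

610.6582 g FAME; Y = 97.50%


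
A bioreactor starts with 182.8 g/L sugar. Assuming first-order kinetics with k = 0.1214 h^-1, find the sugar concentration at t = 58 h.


S = S0 * exp(-k * t)
S = 182.8 * exp(-0.1214 * 58)
S = 0.1600 g/L

0.1600 g/L


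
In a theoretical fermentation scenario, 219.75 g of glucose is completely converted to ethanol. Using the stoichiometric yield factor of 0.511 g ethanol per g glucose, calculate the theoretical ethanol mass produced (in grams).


Theoretical ethanol yield: m_EtOH = 0.511 * m_glucose
m_EtOH = 0.511 * 219.75 = 112.2922 g

112.2922 g


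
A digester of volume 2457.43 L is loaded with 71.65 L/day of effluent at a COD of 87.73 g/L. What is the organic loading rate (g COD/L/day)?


OLR = Q * S / V
= 71.65 * 87.73 / 2457.43
= 2.5579 g/L/day

2.5579 g/L/day


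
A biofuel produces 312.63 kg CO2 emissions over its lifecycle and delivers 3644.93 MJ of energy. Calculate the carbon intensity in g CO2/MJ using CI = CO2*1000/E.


CI = CO2 * 1000 / E
= 312.63 * 1000 / 3644.93
= 85.7712 g CO2/MJ

85.7712 g CO2/MJ


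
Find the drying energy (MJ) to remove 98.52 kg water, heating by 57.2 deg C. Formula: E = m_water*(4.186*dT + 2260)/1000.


E = m_water * (4.186 * dT + 2260) / 1000
= 98.52 * (4.186 * 57.2 + 2260) / 1000
= 246.2447 MJ

246.2447 MJ


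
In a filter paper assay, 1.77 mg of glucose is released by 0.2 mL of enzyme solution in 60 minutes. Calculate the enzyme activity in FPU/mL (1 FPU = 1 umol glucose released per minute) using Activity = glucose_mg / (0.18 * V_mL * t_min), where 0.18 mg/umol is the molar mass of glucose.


Activity = glucose_mg / (0.18 mg/umol * V_mL * t_min)
= 1.77 / (0.18 * 0.2 * 60)
= 0.8194 FPU/mL

0.8194 FPU/mL


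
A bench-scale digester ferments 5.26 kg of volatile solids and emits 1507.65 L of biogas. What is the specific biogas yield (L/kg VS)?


Y = V / VS
= 1507.65 / 5.26
= 286.6255 L/kg VS

286.6255 L/kg VS
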